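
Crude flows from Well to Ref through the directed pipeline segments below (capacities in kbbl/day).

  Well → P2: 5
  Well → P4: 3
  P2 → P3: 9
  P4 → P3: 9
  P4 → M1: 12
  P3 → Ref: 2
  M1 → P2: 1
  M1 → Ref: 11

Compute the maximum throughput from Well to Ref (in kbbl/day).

5

Augment Well→P2→P3→Ref: bottleneck 2, flow now 2.
Augment Well→P4→M1→Ref: bottleneck 3, flow now 5.
No augmenting path remains; maximum flow = 5.
In the residual graph, reachable from Well: {Well, P2, P3}.
Min-cut edges: Well→P4 (3), P3→Ref (2); capacity 3 + 2 = 5.
This cut is saturated, so no flow can exceed 5.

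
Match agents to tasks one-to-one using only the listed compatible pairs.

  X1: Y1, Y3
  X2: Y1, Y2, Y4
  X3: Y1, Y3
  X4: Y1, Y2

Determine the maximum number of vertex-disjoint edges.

4

Unit-capacity flow: source→left, listed edges, right→sink; max matching = max flow.
Augmenting path X1→Y1 (+1); matched 1.
Augmenting path X2→Y2 (+1); matched 2.
Augmenting path X3→Y3 (+1); matched 3.
Augmenting path X4→Y2→X2→Y4 (+1); matched 4.
No augmenting path remains; maximum matching = 4.
König certificate: {X1, X2, X3, X4} is a vertex cover of size 4 (every listed pair touches it), so no matching can be larger.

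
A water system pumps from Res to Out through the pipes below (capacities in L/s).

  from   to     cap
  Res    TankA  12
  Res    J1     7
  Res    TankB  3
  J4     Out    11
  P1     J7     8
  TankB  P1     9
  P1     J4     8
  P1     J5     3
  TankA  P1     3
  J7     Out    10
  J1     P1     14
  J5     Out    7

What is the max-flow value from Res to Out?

Augment Res→J1→P1→J5→Out: bottleneck 3, flow now 3.
Augment Res→J1→P1→J4→Out: bottleneck 4, flow now 7.
Augment Res→TankA→P1→J4→Out: bottleneck 3, flow now 10.
Augment Res→TankB→P1→J4→Out: bottleneck 1, flow now 11.
Augment Res→TankB→P1→J7→Out: bottleneck 2, flow now 13.
No augmenting path remains; maximum flow = 13.
In the residual graph, reachable from Res: {Res, TankA}.
Min-cut edges: Res→J1 (7), Res→TankB (3), TankA→P1 (3); capacity 7 + 3 + 3 = 13.
This cut is saturated, so no flow can exceed 13.

13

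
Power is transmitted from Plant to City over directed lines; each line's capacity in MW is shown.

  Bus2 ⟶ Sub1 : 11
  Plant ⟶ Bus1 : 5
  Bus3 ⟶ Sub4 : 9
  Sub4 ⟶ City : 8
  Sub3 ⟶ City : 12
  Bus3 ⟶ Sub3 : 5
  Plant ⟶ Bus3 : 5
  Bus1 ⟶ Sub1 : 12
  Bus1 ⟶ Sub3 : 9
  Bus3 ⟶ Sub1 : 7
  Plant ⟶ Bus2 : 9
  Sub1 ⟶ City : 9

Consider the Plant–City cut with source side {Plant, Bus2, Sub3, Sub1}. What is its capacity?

Edges leaving {Plant, Bus2, Sub3, Sub1}: Plant→Bus3 (5), Plant→Bus1 (5), Sub3→City (12), Sub1→City (9).
Cut capacity = 5 + 5 + 12 + 9 = 31.

31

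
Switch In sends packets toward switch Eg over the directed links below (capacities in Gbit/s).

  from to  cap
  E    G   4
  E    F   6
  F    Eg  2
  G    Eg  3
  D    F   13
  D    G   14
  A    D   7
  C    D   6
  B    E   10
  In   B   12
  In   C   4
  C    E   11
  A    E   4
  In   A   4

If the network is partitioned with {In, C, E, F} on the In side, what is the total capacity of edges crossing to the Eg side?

Edges leaving {In, C, E, F}: In→A (4), In→B (12), C→D (6), E→G (4), F→Eg (2).
Cut capacity = 4 + 12 + 6 + 4 + 2 = 28.

28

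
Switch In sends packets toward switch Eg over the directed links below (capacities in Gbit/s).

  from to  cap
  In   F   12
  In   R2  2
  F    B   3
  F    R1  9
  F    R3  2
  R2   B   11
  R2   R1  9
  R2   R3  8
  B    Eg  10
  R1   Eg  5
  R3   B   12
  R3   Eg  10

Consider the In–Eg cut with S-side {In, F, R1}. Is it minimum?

Given cut capacity: 2 + 3 + 2 + 5 = 12.
Augment In→F→B→Eg: bottleneck 3, flow now 3.
Augment In→F→R1→Eg: bottleneck 5, flow now 8.
Augment In→F→R3→Eg: bottleneck 2, flow now 10.
Augment In→R2→B→Eg: bottleneck 2, flow now 12.
No augmenting path remains; maximum flow = 12.
Cut capacity 12 equals the max flow, so it is a minimum cut.

Yes — it is a minimum cut (capacity 12).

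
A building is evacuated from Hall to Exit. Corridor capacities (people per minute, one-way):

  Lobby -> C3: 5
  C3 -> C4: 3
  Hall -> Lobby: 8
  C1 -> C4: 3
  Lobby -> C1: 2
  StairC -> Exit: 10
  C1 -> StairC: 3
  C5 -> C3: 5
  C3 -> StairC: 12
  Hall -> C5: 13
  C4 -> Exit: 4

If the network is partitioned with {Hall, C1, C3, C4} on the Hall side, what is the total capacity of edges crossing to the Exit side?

40

Edges leaving {Hall, C1, C3, C4}: Hall→Lobby (8), Hall→C5 (13), C1→StairC (3), C3→StairC (12), C4→Exit (4).
Cut capacity = 8 + 13 + 3 + 12 + 4 = 40.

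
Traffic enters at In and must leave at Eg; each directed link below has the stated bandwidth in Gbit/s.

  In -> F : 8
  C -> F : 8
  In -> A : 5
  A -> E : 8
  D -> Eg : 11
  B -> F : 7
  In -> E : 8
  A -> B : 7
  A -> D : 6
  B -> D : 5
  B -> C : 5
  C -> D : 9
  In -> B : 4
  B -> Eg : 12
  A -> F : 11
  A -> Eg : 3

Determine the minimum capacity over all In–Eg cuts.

Augment In→A→Eg: bottleneck 3, flow now 3.
Augment In→B→Eg: bottleneck 4, flow now 7.
Augment In→A→B→Eg: bottleneck 2, flow now 9.
No augmenting path remains; maximum flow = 9.
By max-flow min-cut, the minimum cut capacity equals the max flow.
In the residual graph, reachable from In: {In, E, F}.
Min-cut edges: In→A (5), In→B (4); capacity 5 + 4 = 9.

9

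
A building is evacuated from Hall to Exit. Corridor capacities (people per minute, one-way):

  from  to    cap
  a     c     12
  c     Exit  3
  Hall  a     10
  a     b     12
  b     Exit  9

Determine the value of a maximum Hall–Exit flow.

10

Augment Hall→a→b→Exit: bottleneck 9, flow now 9.
Augment Hall→a→c→Exit: bottleneck 1, flow now 10.
No augmenting path remains; maximum flow = 10.
In the residual graph, reachable from Hall: {Hall}.
Min-cut edges: Hall→a (10); capacity 10 = 10.
This cut is saturated, so no flow can exceed 10.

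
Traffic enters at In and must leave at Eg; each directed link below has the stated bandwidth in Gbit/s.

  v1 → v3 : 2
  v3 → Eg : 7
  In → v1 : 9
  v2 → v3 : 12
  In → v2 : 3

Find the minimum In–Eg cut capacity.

5

Augment In→v1→v3→Eg: bottleneck 2, flow now 2.
Augment In→v2→v3→Eg: bottleneck 3, flow now 5.
No augmenting path remains; maximum flow = 5.
By max-flow min-cut, the minimum cut capacity equals the max flow.
In the residual graph, reachable from In: {In, v1}.
Min-cut edges: In→v2 (3), v1→v3 (2); capacity 3 + 2 = 5.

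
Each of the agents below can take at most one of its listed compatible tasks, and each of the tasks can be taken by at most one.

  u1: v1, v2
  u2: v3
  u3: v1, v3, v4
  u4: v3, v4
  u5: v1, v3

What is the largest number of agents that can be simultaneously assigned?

4

Unit-capacity flow: source→left, listed edges, right→sink; max matching = max flow.
Augmenting path u1→v1 (+1); matched 1.
Augmenting path u2→v3 (+1); matched 2.
Augmenting path u3→v4 (+1); matched 3.
Augmenting path u5→v1→u1→v2 (+1); matched 4.
No augmenting path remains; maximum matching = 4.
König certificate: {u1, v1, v3, v4} is a vertex cover of size 4 (every listed pair touches it), so no matching can be larger.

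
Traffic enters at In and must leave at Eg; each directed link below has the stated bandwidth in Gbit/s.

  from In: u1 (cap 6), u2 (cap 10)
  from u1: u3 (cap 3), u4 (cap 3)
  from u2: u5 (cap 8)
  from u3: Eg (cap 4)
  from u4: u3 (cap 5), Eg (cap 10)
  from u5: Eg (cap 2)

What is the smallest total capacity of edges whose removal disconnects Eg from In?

8

Augment In→u1→u3→Eg: bottleneck 3, flow now 3.
Augment In→u1→u4→Eg: bottleneck 3, flow now 6.
Augment In→u2→u5→Eg: bottleneck 2, flow now 8.
No augmenting path remains; maximum flow = 8.
By max-flow min-cut, the minimum cut capacity equals the max flow.
In the residual graph, reachable from In: {In, u2, u5}.
Min-cut edges: In→u1 (6), u5→Eg (2); capacity 6 + 2 = 8.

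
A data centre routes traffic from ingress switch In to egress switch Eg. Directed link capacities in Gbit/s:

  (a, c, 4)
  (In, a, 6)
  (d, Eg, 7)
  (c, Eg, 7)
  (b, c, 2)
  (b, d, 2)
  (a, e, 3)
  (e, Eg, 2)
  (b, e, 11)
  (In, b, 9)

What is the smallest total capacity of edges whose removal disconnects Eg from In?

10

Augment In→a→c→Eg: bottleneck 4, flow now 4.
Augment In→a→e→Eg: bottleneck 2, flow now 6.
Augment In→b→c→Eg: bottleneck 2, flow now 8.
Augment In→b→d→Eg: bottleneck 2, flow now 10.
No augmenting path remains; maximum flow = 10.
By max-flow min-cut, the minimum cut capacity equals the max flow.
In the residual graph, reachable from In: {In, a, b, e}.
Min-cut edges: a→c (4), b→c (2), b→d (2), e→Eg (2); capacity 4 + 2 + 2 + 2 = 10.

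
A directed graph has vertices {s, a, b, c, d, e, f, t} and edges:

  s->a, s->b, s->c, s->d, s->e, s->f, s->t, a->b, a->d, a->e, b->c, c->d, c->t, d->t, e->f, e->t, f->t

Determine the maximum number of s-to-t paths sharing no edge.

5

Assign every edge capacity 1; by Menger, the answer equals the max flow.
Path s→t (+1); total 1.
Path s→c→t (+1); total 2.
Path s→d→t (+1); total 3.
Path s→e→t (+1); total 4.
Path s→f→t (+1); total 5.
No residual s→t path; max flow = 5.
Certifying cut of size 5: {c→t, d→t, e→t, f→t, s→t}.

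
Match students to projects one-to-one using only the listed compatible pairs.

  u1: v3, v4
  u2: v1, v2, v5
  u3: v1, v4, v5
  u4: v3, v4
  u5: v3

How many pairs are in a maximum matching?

Unit-capacity flow: source→left, listed edges, right→sink; max matching = max flow.
Augmenting path u1→v3 (+1); matched 1.
Augmenting path u2→v1 (+1); matched 2.
Augmenting path u3→v4 (+1); matched 3.
Augmenting path u4→v4→u3→v5 (+1); matched 4.
No augmenting path remains; maximum matching = 4.
König certificate: {u2, u3, v3, v4} is a vertex cover of size 4 (every listed pair touches it), so no matching can be larger.

4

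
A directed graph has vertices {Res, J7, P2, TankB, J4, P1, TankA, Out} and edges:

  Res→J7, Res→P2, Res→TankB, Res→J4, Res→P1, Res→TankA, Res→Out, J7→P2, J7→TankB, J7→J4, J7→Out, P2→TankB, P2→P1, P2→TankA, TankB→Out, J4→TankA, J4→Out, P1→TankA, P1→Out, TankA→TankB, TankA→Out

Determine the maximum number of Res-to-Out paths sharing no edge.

6

Assign every edge capacity 1; by Menger, the answer equals the max flow.
Path Res→Out (+1); total 1.
Path Res→J7→Out (+1); total 2.
Path Res→TankB→Out (+1); total 3.
Path Res→J4→Out (+1); total 4.
Path Res→P1→Out (+1); total 5.
Path Res→TankA→Out (+1); total 6.
No residual Res→Out path; max flow = 6.
Certifying cut of size 6: {P1→Out, Res→J4, Res→J7, Res→Out, TankA→Out, TankB→Out}.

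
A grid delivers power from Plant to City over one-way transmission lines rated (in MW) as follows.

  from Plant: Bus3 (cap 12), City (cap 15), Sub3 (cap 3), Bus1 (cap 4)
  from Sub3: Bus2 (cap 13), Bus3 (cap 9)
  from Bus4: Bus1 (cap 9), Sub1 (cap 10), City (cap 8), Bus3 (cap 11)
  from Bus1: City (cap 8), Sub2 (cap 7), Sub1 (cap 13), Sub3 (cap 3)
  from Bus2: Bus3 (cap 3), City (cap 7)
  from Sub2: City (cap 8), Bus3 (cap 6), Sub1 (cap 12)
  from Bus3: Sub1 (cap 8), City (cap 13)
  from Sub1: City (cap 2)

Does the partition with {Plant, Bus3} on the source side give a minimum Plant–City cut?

Given cut capacity: 3 + 4 + 15 + 8 + 13 = 43.
Augment Plant→City: bottleneck 15, flow now 15.
Augment Plant→Bus1→City: bottleneck 4, flow now 19.
Augment Plant→Bus3→City: bottleneck 12, flow now 31.
Augment Plant→Sub3→Bus2→City: bottleneck 3, flow now 34.
No augmenting path remains; maximum flow = 34.
In the residual graph, reachable from Plant: {Plant}.
Min-cut edges: Plant→Sub3 (3), Plant→Bus1 (4), Plant→Bus3 (12), Plant→City (15); capacity 3 + 4 + 12 + 15 = 34.
Cut capacity 43 exceeds the max flow 34, so it is not minimum.

No — its capacity is 43, but the minimum cut has capacity 34.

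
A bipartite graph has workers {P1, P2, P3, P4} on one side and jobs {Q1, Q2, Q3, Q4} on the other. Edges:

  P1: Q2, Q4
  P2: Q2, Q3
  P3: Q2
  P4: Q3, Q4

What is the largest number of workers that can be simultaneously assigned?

Unit-capacity flow: source→left, listed edges, right→sink; max matching = max flow.
Augmenting path P1→Q2 (+1); matched 1.
Augmenting path P2→Q3 (+1); matched 2.
Augmenting path P4→Q4 (+1); matched 3.
No augmenting path remains; maximum matching = 3.
König certificate: {Q2, Q3, Q4} is a vertex cover of size 3 (every listed pair touches it), so no matching can be larger.

3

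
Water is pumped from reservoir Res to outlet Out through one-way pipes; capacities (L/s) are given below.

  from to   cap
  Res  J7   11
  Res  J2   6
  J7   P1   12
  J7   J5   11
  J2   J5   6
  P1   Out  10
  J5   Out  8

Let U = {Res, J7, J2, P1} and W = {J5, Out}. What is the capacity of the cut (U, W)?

27

Edges leaving {Res, J7, J2, P1}: J7→J5 (11), J2→J5 (6), P1→Out (10).
Cut capacity = 11 + 6 + 10 = 27.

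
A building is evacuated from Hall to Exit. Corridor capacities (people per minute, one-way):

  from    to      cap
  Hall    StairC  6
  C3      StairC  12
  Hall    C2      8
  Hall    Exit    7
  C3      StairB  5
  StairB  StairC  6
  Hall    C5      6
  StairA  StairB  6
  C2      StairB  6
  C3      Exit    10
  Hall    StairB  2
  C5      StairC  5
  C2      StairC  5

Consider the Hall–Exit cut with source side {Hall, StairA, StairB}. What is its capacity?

33

Edges leaving {Hall, StairA, StairB}: Hall→C5 (6), Hall→C2 (8), Hall→StairC (6), Hall→Exit (7), StairB→StairC (6).
Cut capacity = 6 + 8 + 6 + 7 + 6 = 33.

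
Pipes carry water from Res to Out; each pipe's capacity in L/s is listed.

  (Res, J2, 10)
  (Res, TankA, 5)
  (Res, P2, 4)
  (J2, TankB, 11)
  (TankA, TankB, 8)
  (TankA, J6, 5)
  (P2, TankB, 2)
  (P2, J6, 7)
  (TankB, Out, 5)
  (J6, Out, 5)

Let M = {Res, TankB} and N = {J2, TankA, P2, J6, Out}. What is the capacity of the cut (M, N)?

24

Edges leaving {Res, TankB}: Res→J2 (10), Res→TankA (5), Res→P2 (4), TankB→Out (5).
Cut capacity = 10 + 5 + 4 + 5 = 24.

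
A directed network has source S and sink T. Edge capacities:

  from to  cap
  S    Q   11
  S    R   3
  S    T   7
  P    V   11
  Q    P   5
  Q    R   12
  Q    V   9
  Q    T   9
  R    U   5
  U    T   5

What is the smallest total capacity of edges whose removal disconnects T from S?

21

Augment S→T: bottleneck 7, flow now 7.
Augment S→Q→T: bottleneck 9, flow now 16.
Augment S→R→U→T: bottleneck 3, flow now 19.
Augment S→Q→R→U→T: bottleneck 2, flow now 21.
No augmenting path remains; maximum flow = 21.
By max-flow min-cut, the minimum cut capacity equals the max flow.
In the residual graph, reachable from S: {S}.
Min-cut edges: S→Q (11), S→R (3), S→T (7); capacity 11 + 3 + 7 = 21.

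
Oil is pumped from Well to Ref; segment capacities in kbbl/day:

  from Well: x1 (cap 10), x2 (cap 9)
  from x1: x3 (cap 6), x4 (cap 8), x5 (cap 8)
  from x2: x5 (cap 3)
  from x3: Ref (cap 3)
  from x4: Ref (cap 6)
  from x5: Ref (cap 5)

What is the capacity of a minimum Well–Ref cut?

13

Augment Well→x1→x3→Ref: bottleneck 3, flow now 3.
Augment Well→x1→x4→Ref: bottleneck 6, flow now 9.
Augment Well→x1→x5→Ref: bottleneck 1, flow now 10.
Augment Well→x2→x5→Ref: bottleneck 3, flow now 13.
No augmenting path remains; maximum flow = 13.
By max-flow min-cut, the minimum cut capacity equals the max flow.
In the residual graph, reachable from Well: {Well, x2}.
Min-cut edges: Well→x1 (10), x2→x5 (3); capacity 10 + 3 = 13.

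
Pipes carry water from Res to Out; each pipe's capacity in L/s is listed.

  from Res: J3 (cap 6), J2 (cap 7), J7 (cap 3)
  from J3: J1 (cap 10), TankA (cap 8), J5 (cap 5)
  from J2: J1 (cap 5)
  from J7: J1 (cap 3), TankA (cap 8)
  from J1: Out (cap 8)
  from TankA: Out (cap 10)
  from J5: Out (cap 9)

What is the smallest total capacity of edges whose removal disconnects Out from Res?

Augment Res→J3→J1→Out: bottleneck 6, flow now 6.
Augment Res→J2→J1→Out: bottleneck 2, flow now 8.
Augment Res→J7→TankA→Out: bottleneck 3, flow now 11.
Augment Res→J2→J1→J3→TankA→Out: bottleneck 3, flow now 14. (uses reverse residual edge)
No augmenting path remains; maximum flow = 14.
By max-flow min-cut, the minimum cut capacity equals the max flow.
In the residual graph, reachable from Res: {Res, J2}.
Min-cut edges: Res→J3 (6), Res→J7 (3), J2→J1 (5); capacity 6 + 3 + 5 = 14.

14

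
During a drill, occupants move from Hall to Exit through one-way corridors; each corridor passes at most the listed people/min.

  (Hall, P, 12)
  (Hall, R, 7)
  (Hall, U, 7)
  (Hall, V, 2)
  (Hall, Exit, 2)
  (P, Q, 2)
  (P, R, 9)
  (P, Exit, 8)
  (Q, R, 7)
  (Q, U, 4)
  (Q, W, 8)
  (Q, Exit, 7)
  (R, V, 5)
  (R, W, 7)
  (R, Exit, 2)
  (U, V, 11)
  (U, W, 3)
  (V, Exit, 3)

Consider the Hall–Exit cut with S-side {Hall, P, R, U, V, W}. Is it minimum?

Given cut capacity: 2 + 2 + 8 + 2 + 3 = 17.
Augment Hall→Exit: bottleneck 2, flow now 2.
Augment Hall→P→Exit: bottleneck 8, flow now 10.
Augment Hall→R→Exit: bottleneck 2, flow now 12.
Augment Hall→V→Exit: bottleneck 2, flow now 14.
Augment Hall→P→Q→Exit: bottleneck 2, flow now 16.
Augment Hall→R→V→Exit: bottleneck 1, flow now 17.
No augmenting path remains; maximum flow = 17.
Cut capacity 17 equals the max flow, so it is a minimum cut.

Yes — it is a minimum cut (capacity 17).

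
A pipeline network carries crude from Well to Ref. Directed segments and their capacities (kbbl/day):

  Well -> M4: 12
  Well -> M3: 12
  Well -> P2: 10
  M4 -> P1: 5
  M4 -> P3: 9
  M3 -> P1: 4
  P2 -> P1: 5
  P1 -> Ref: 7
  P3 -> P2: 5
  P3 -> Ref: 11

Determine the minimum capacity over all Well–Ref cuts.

Augment Well→M4→P1→Ref: bottleneck 5, flow now 5.
Augment Well→M4→P3→Ref: bottleneck 7, flow now 12.
Augment Well→M3→P1→Ref: bottleneck 2, flow now 14.
Augment Well→M3→P1→M4→P3→Ref: bottleneck 2, flow now 16. (uses reverse residual edge)
No augmenting path remains; maximum flow = 16.
By max-flow min-cut, the minimum cut capacity equals the max flow.
In the residual graph, reachable from Well: {Well, M4, M3, P2, P1}.
Min-cut edges: M4→P3 (9), P1→Ref (7); capacity 9 + 7 = 16.

16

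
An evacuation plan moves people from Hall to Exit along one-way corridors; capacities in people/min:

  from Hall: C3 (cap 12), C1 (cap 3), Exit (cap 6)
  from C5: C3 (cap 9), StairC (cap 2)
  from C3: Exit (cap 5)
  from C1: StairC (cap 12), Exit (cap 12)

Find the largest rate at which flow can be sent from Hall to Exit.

14

Augment Hall→Exit: bottleneck 6, flow now 6.
Augment Hall→C3→Exit: bottleneck 5, flow now 11.
Augment Hall→C1→Exit: bottleneck 3, flow now 14.
No augmenting path remains; maximum flow = 14.
In the residual graph, reachable from Hall: {Hall, C3}.
Min-cut edges: Hall→C1 (3), Hall→Exit (6), C3→Exit (5); capacity 3 + 6 + 5 = 14.
This cut is saturated, so no flow can exceed 14.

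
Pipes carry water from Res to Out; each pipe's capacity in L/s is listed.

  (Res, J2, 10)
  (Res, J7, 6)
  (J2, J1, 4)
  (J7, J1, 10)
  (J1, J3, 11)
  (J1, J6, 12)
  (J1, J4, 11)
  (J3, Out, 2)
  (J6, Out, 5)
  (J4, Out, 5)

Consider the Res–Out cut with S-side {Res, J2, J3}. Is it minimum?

No — its capacity is 12, but the minimum cut has capacity 10.

Given cut capacity: 6 + 4 + 2 = 12.
Augment Res→J2→J1→J3→Out: bottleneck 2, flow now 2.
Augment Res→J2→J1→J6→Out: bottleneck 2, flow now 4.
Augment Res→J7→J1→J6→Out: bottleneck 3, flow now 7.
Augment Res→J7→J1→J4→Out: bottleneck 3, flow now 10.
No augmenting path remains; maximum flow = 10.
In the residual graph, reachable from Res: {Res, J2}.
Min-cut edges: Res→J7 (6), J2→J1 (4); capacity 6 + 4 = 10.
Cut capacity 12 exceeds the max flow 10, so it is not minimum.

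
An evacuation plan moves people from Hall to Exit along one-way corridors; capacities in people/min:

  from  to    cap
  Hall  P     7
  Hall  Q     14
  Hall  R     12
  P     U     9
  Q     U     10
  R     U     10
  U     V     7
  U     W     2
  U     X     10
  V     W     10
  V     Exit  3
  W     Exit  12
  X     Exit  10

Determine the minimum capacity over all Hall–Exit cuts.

Augment Hall→P→U→V→Exit: bottleneck 3, flow now 3.
Augment Hall→P→U→W→Exit: bottleneck 2, flow now 5.
Augment Hall→P→U→X→Exit: bottleneck 2, flow now 7.
Augment Hall→Q→U→X→Exit: bottleneck 8, flow now 15.
Augment Hall→Q→U→V→W→Exit: bottleneck 2, flow now 17.
Augment Hall→R→U→V→W→Exit: bottleneck 2, flow now 19.
No augmenting path remains; maximum flow = 19.
By max-flow min-cut, the minimum cut capacity equals the max flow.
In the residual graph, reachable from Hall: {Hall, P, Q, R, U}.
Min-cut edges: U→V (7), U→W (2), U→X (10); capacity 7 + 2 + 10 = 19.

19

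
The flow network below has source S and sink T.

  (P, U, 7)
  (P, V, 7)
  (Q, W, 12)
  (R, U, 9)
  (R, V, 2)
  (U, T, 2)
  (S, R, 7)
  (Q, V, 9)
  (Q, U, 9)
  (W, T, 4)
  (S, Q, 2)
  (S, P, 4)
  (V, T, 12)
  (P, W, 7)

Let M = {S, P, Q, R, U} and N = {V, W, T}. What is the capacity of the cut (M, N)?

Edges leaving {S, P, Q, R, U}: P→V (7), P→W (7), Q→V (9), Q→W (12), R→V (2), U→T (2).
Cut capacity = 7 + 7 + 9 + 12 + 2 + 2 = 39.

39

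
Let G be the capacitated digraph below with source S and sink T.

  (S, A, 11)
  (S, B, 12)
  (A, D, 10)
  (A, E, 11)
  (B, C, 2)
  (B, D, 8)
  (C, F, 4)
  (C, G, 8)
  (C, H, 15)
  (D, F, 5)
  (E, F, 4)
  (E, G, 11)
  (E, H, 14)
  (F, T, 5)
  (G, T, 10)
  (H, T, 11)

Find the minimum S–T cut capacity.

Augment S→A→D→F→T: bottleneck 5, flow now 5.
Augment S→A→E→G→T: bottleneck 6, flow now 11.
Augment S→B→C→G→T: bottleneck 2, flow now 13.
Augment S→B→D→A→E→G→T: bottleneck 2, flow now 15. (uses reverse residual edge)
Augment S→B→D→A→E→H→T: bottleneck 3, flow now 18. (uses reverse residual edge)
No augmenting path remains; maximum flow = 18.
By max-flow min-cut, the minimum cut capacity equals the max flow.
In the residual graph, reachable from S: {S, B, D}.
Min-cut edges: S→A (11), B→C (2), D→F (5); capacity 11 + 2 + 5 = 18.

18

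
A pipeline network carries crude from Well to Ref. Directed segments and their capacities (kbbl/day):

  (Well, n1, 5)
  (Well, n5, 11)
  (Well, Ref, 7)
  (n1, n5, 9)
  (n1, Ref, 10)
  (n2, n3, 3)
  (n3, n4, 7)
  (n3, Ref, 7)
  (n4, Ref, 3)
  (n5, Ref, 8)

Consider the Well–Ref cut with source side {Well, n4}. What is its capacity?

26

Edges leaving {Well, n4}: Well→n1 (5), Well→n5 (11), Well→Ref (7), n4→Ref (3).
Cut capacity = 5 + 11 + 7 + 3 = 26.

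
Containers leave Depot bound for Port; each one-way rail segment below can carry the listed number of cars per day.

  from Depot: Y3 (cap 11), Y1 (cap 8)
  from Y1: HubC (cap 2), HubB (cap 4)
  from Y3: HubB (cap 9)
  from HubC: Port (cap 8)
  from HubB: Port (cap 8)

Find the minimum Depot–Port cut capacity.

10

Augment Depot→Y1→HubC→Port: bottleneck 2, flow now 2.
Augment Depot→Y1→HubB→Port: bottleneck 4, flow now 6.
Augment Depot→Y3→HubB→Port: bottleneck 4, flow now 10.
No augmenting path remains; maximum flow = 10.
By max-flow min-cut, the minimum cut capacity equals the max flow.
In the residual graph, reachable from Depot: {Depot, Y1, Y3, HubB}.
Min-cut edges: Y1→HubC (2), HubB→Port (8); capacity 2 + 8 = 10.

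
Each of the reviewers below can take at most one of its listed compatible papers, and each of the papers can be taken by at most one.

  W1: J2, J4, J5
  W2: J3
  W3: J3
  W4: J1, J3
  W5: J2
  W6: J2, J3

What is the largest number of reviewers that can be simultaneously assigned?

Unit-capacity flow: source→left, listed edges, right→sink; max matching = max flow.
Augmenting path W1→J2 (+1); matched 1.
Augmenting path W2→J3 (+1); matched 2.
Augmenting path W4→J1 (+1); matched 3.
Augmenting path W5→J2→W1→J4 (+1); matched 4.
No augmenting path remains; maximum matching = 4.
König certificate: {W1, W4, J2, J3} is a vertex cover of size 4 (every listed pair touches it), so no matching can be larger.

4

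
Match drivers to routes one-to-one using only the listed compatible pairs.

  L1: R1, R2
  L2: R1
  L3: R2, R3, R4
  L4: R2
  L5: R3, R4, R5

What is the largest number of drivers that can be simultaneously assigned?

4

Unit-capacity flow: source→left, listed edges, right→sink; max matching = max flow.
Augmenting path L1→R1 (+1); matched 1.
Augmenting path L3→R2 (+1); matched 2.
Augmenting path L5→R3 (+1); matched 3.
Augmenting path L4→R2→L3→R4 (+1); matched 4.
No augmenting path remains; maximum matching = 4.
König certificate: {L3, L5, R1, R2} is a vertex cover of size 4 (every listed pair touches it), so no matching can be larger.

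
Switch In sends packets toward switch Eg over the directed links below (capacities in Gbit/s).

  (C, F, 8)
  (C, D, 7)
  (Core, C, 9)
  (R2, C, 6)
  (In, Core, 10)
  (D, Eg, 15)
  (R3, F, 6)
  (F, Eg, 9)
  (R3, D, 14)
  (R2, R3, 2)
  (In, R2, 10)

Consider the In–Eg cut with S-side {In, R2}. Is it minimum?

Given cut capacity: 10 + 2 + 6 = 18.
Augment In→Core→C→D→Eg: bottleneck 7, flow now 7.
Augment In→Core→C→F→Eg: bottleneck 2, flow now 9.
Augment In→R2→R3→D→Eg: bottleneck 2, flow now 11.
Augment In→R2→C→F→Eg: bottleneck 6, flow now 17.
No augmenting path remains; maximum flow = 17.
In the residual graph, reachable from In: {In, Core, R2}.
Min-cut edges: Core→C (9), R2→R3 (2), R2→C (6); capacity 9 + 2 + 6 = 17.
Cut capacity 18 exceeds the max flow 17, so it is not minimum.

No — its capacity is 18, but the minimum cut has capacity 17.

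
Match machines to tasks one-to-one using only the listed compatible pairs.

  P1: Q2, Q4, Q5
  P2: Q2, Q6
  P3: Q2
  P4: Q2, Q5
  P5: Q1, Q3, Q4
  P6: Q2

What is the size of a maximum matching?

5

Unit-capacity flow: source→left, listed edges, right→sink; max matching = max flow.
Augmenting path P1→Q2 (+1); matched 1.
Augmenting path P2→Q6 (+1); matched 2.
Augmenting path P4→Q5 (+1); matched 3.
Augmenting path P5→Q1 (+1); matched 4.
Augmenting path P3→Q2→P1→Q4 (+1); matched 5.
No augmenting path remains; maximum matching = 5.
König certificate: {P1, P2, P4, P5, Q2} is a vertex cover of size 5 (every listed pair touches it), so no matching can be larger.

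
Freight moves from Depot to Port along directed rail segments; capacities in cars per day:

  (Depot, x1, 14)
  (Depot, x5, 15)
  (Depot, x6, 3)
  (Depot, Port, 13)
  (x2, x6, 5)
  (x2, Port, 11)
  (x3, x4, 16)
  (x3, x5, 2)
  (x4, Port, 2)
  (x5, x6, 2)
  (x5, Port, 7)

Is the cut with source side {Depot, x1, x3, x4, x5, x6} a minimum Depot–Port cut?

No — its capacity is 22, but the minimum cut has capacity 20.

Given cut capacity: 13 + 2 + 7 = 22.
Augment Depot→Port: bottleneck 13, flow now 13.
Augment Depot→x5→Port: bottleneck 7, flow now 20.
No augmenting path remains; maximum flow = 20.
In the residual graph, reachable from Depot: {Depot, x1, x5, x6}.
Min-cut edges: Depot→Port (13), x5→Port (7); capacity 13 + 7 = 20.
Cut capacity 22 exceeds the max flow 20, so it is not minimum.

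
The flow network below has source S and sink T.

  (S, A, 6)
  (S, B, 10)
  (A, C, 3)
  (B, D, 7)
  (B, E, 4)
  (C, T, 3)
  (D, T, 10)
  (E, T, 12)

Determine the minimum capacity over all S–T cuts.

13

Augment S→A→C→T: bottleneck 3, flow now 3.
Augment S→B→D→T: bottleneck 7, flow now 10.
Augment S→B→E→T: bottleneck 3, flow now 13.
No augmenting path remains; maximum flow = 13.
By max-flow min-cut, the minimum cut capacity equals the max flow.
In the residual graph, reachable from S: {S, A}.
Min-cut edges: S→B (10), A→C (3); capacity 10 + 3 = 13.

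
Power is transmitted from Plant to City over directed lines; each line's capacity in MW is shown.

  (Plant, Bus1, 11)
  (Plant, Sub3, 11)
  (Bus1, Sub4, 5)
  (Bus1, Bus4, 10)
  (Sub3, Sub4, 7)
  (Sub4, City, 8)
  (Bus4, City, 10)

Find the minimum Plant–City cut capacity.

18

Augment Plant→Bus1→Sub4→City: bottleneck 5, flow now 5.
Augment Plant→Bus1→Bus4→City: bottleneck 6, flow now 11.
Augment Plant→Sub3→Sub4→City: bottleneck 3, flow now 14.
Augment Plant→Sub3→Sub4→Bus1→Bus4→City: bottleneck 4, flow now 18. (uses reverse residual edge)
No augmenting path remains; maximum flow = 18.
By max-flow min-cut, the minimum cut capacity equals the max flow.
In the residual graph, reachable from Plant: {Plant, Sub3}.
Min-cut edges: Plant→Bus1 (11), Sub3→Sub4 (7); capacity 11 + 7 = 18.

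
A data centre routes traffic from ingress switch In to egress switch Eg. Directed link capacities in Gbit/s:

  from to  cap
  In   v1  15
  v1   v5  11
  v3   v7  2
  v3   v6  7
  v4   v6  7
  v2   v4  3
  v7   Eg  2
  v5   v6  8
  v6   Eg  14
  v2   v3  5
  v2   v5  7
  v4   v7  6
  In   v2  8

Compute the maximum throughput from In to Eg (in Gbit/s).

Augment In→v1→v5→v6→Eg: bottleneck 8, flow now 8.
Augment In→v2→v3→v6→Eg: bottleneck 5, flow now 13.
Augment In→v2→v4→v6→Eg: bottleneck 1, flow now 14.
Augment In→v2→v4→v7→Eg: bottleneck 2, flow now 16.
No augmenting path remains; maximum flow = 16.
In the residual graph, reachable from In: {In, v1, v5}.
Min-cut edges: In→v2 (8), v5→v6 (8); capacity 8 + 8 = 16.
This cut is saturated, so no flow can exceed 16.

16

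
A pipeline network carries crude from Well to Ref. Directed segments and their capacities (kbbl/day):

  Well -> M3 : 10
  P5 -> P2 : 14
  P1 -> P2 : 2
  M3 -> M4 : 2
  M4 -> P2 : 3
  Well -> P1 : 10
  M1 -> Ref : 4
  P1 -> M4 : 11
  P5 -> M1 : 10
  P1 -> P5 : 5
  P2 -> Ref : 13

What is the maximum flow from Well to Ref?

Augment Well→P1→P2→Ref: bottleneck 2, flow now 2.
Augment Well→M3→M4→P2→Ref: bottleneck 2, flow now 4.
Augment Well→P1→M4→P2→Ref: bottleneck 1, flow now 5.
Augment Well→P1→P5→M1→Ref: bottleneck 4, flow now 9.
Augment Well→P1→P5→P2→Ref: bottleneck 1, flow now 10.
No augmenting path remains; maximum flow = 10.
In the residual graph, reachable from Well: {Well, M3, P1, M4}.
Min-cut edges: P1→P5 (5), P1→P2 (2), M4→P2 (3); capacity 5 + 2 + 3 = 10.
This cut is saturated, so no flow can exceed 10.

10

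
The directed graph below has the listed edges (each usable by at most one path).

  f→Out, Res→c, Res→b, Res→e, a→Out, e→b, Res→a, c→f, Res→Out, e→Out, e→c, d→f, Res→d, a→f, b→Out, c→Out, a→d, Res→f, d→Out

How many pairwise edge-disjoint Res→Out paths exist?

7

Assign every edge capacity 1; by Menger, the answer equals the max flow.
Path Res→Out (+1); total 1.
Path Res→a→Out (+1); total 2.
Path Res→b→Out (+1); total 3.
Path Res→c→Out (+1); total 4.
Path Res→d→Out (+1); total 5.
Path Res→e→Out (+1); total 6.
Path Res→f→Out (+1); total 7.
No residual Res→Out path; max flow = 7.
Certifying cut of size 7: {Res→Out, Res→a, Res→b, Res→c, Res→d, Res→e, Res→f}.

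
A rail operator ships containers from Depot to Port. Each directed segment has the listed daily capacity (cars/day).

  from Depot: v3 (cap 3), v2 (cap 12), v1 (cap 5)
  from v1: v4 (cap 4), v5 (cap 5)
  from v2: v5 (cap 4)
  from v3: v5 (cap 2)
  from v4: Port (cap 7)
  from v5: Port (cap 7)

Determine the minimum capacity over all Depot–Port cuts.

11

Augment Depot→v1→v4→Port: bottleneck 4, flow now 4.
Augment Depot→v1→v5→Port: bottleneck 1, flow now 5.
Augment Depot→v2→v5→Port: bottleneck 4, flow now 9.
Augment Depot→v3→v5→Port: bottleneck 2, flow now 11.
No augmenting path remains; maximum flow = 11.
By max-flow min-cut, the minimum cut capacity equals the max flow.
In the residual graph, reachable from Depot: {Depot, v2, v3}.
Min-cut edges: Depot→v1 (5), v2→v5 (4), v3→v5 (2); capacity 5 + 4 + 2 = 11.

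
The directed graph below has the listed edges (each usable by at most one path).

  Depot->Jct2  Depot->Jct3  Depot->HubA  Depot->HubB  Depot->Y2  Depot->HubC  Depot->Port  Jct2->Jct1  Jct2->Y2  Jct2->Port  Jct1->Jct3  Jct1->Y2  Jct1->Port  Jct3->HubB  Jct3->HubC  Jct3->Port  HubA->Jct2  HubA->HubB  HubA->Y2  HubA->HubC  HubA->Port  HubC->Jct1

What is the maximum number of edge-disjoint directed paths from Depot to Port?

Assign every edge capacity 1; by Menger, the answer equals the max flow.
Path Depot→Port (+1); total 1.
Path Depot→Jct2→Port (+1); total 2.
Path Depot→Jct3→Port (+1); total 3.
Path Depot→HubA→Port (+1); total 4.
Path Depot→HubC→Jct1→Port (+1); total 5.
No residual Depot→Port path; max flow = 5.
Certifying cut of size 5: {Depot→HubA, Depot→HubC, Depot→Jct2, Depot→Jct3, Depot→Port}.

5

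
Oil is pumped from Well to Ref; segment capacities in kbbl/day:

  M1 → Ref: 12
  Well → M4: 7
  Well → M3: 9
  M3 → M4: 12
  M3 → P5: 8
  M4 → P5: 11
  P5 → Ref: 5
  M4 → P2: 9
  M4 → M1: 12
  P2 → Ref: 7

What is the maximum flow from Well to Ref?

16

Augment Well→M3→P5→Ref: bottleneck 5, flow now 5.
Augment Well→M4→M1→Ref: bottleneck 7, flow now 12.
Augment Well→M3→M4→M1→Ref: bottleneck 4, flow now 16.
No augmenting path remains; maximum flow = 16.
In the residual graph, reachable from Well: {Well}.
Min-cut edges: Well→M3 (9), Well→M4 (7); capacity 9 + 7 = 16.
This cut is saturated, so no flow can exceed 16.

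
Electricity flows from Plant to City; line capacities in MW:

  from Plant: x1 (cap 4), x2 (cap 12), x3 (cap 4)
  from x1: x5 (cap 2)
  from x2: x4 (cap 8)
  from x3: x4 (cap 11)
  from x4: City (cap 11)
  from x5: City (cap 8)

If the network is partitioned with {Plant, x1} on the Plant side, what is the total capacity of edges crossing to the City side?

Edges leaving {Plant, x1}: Plant→x2 (12), Plant→x3 (4), x1→x5 (2).
Cut capacity = 12 + 4 + 2 = 18.

18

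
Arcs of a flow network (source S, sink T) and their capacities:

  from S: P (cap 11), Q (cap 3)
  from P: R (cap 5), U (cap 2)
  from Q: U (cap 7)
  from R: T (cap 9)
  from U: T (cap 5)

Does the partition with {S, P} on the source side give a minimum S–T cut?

Given cut capacity: 3 + 5 + 2 = 10.
Augment S→P→R→T: bottleneck 5, flow now 5.
Augment S→P→U→T: bottleneck 2, flow now 7.
Augment S→Q→U→T: bottleneck 3, flow now 10.
No augmenting path remains; maximum flow = 10.
Cut capacity 10 equals the max flow, so it is a minimum cut.

Yes — it is a minimum cut (capacity 10).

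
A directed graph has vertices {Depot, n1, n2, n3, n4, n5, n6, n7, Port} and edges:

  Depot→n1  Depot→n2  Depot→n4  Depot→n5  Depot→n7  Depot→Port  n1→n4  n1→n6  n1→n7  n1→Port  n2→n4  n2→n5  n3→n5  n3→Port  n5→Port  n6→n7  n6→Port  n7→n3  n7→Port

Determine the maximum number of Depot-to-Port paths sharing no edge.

Assign every edge capacity 1; by Menger, the answer equals the max flow.
Path Depot→Port (+1); total 1.
Path Depot→n1→Port (+1); total 2.
Path Depot→n5→Port (+1); total 3.
Path Depot→n7→Port (+1); total 4.
No residual Depot→Port path; max flow = 4.
Certifying cut of size 4: {Depot→Port, Depot→n1, Depot→n7, n5→Port}.

4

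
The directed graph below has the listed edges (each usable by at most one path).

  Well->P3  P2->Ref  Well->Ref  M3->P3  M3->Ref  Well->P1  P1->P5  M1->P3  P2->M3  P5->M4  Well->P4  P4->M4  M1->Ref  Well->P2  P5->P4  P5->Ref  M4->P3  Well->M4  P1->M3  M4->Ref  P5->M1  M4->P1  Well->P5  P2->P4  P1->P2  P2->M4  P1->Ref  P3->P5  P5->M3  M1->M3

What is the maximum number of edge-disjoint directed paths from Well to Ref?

7

Assign every edge capacity 1; by Menger, the answer equals the max flow.
Path Well→Ref (+1); total 1.
Path Well→P1→Ref (+1); total 2.
Path Well→P5→Ref (+1); total 3.
Path Well→P2→Ref (+1); total 4.
Path Well→M4→Ref (+1); total 5.
Path Well→P3→P5→M1→Ref (+1); total 6.
Path Well→P4→M4→P1→M3→Ref (+1); total 7.
No residual Well→Ref path; max flow = 7.
Certifying cut of size 7: {Well→M4, Well→P1, Well→P2, Well→P3, Well→P4, Well→P5, Well→Ref}.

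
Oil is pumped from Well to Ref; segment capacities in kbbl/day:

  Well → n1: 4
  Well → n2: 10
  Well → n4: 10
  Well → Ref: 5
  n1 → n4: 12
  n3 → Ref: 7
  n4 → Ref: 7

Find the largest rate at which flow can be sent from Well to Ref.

12

Augment Well→Ref: bottleneck 5, flow now 5.
Augment Well→n4→Ref: bottleneck 7, flow now 12.
No augmenting path remains; maximum flow = 12.
In the residual graph, reachable from Well: {Well, n1, n2, n4}.
Min-cut edges: Well→Ref (5), n4→Ref (7); capacity 5 + 7 = 12.
This cut is saturated, so no flow can exceed 12.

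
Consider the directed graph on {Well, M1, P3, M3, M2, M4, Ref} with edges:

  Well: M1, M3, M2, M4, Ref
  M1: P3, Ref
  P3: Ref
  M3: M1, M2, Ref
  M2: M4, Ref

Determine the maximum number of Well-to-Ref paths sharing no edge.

4

Assign every edge capacity 1; by Menger, the answer equals the max flow.
Path Well→Ref (+1); total 1.
Path Well→M1→Ref (+1); total 2.
Path Well→M3→Ref (+1); total 3.
Path Well→M2→Ref (+1); total 4.
No residual Well→Ref path; max flow = 4.
Certifying cut of size 4: {Well→M1, Well→M2, Well→M3, Well→Ref}.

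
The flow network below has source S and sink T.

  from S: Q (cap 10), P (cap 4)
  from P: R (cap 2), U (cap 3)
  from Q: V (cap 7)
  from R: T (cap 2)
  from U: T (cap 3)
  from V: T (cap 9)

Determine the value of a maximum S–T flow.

Augment S→P→R→T: bottleneck 2, flow now 2.
Augment S→P→U→T: bottleneck 2, flow now 4.
Augment S→Q→V→T: bottleneck 7, flow now 11.
No augmenting path remains; maximum flow = 11.
In the residual graph, reachable from S: {S, Q}.
Min-cut edges: S→P (4), Q→V (7); capacity 4 + 7 = 11.
This cut is saturated, so no flow can exceed 11.

11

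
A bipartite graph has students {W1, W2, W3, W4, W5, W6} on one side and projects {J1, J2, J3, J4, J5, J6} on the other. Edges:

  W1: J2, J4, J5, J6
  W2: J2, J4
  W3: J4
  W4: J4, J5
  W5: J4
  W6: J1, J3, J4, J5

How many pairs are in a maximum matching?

5

Unit-capacity flow: source→left, listed edges, right→sink; max matching = max flow.
Augmenting path W1→J2 (+1); matched 1.
Augmenting path W2→J4 (+1); matched 2.
Augmenting path W4→J5 (+1); matched 3.
Augmenting path W6→J1 (+1); matched 4.
Augmenting path W3→J4→W2→J2→W1→J6 (+1); matched 5.
No augmenting path remains; maximum matching = 5.
König certificate: {W1, W2, W4, W6, J4} is a vertex cover of size 5 (every listed pair touches it), so no matching can be larger.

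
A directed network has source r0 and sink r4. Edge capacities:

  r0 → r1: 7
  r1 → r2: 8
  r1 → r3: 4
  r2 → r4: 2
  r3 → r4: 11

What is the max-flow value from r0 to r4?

6

Augment r0→r1→r2→r4: bottleneck 2, flow now 2.
Augment r0→r1→r3→r4: bottleneck 4, flow now 6.
No augmenting path remains; maximum flow = 6.
In the residual graph, reachable from r0: {r0, r1, r2}.
Min-cut edges: r1→r3 (4), r2→r4 (2); capacity 4 + 2 = 6.
This cut is saturated, so no flow can exceed 6.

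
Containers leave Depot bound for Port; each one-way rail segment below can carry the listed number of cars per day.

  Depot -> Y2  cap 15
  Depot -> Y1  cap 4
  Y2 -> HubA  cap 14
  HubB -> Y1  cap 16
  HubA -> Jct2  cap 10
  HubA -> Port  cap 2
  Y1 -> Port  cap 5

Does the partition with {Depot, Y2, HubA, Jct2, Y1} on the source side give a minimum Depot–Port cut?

No — its capacity is 7, but the minimum cut has capacity 6.

Given cut capacity: 2 + 5 = 7.
Augment Depot→Y1→Port: bottleneck 4, flow now 4.
Augment Depot→Y2→HubA→Port: bottleneck 2, flow now 6.
No augmenting path remains; maximum flow = 6.
In the residual graph, reachable from Depot: {Depot, Y2, HubA, Jct2}.
Min-cut edges: Depot→Y1 (4), HubA→Port (2); capacity 4 + 2 = 6.
Cut capacity 7 exceeds the max flow 6, so it is not minimum.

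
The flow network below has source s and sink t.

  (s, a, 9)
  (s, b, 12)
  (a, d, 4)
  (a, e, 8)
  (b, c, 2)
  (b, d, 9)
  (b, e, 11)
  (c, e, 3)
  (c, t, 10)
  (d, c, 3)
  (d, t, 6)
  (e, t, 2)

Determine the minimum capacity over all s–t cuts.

13

Augment s→a→d→t: bottleneck 4, flow now 4.
Augment s→a→e→t: bottleneck 2, flow now 6.
Augment s→b→c→t: bottleneck 2, flow now 8.
Augment s→b→d→t: bottleneck 2, flow now 10.
Augment s→b→d→c→t: bottleneck 3, flow now 13.
No augmenting path remains; maximum flow = 13.
By max-flow min-cut, the minimum cut capacity equals the max flow.
In the residual graph, reachable from s: {s, a, b, d, e}.
Min-cut edges: b→c (2), d→c (3), d→t (6), e→t (2); capacity 2 + 3 + 6 + 2 = 13.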